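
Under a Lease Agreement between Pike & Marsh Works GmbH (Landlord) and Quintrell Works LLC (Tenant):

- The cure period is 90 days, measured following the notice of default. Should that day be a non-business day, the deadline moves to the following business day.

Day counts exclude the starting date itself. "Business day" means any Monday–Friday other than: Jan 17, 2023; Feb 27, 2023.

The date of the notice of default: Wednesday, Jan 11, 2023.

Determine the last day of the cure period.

The last day of the cure period: Jan 11, 2023 + 90 days = Apr 11, 2023. Apr 11, 2023 is a Tuesday and is not a listed holiday, so no roll-forward applies.

Apr 11, 2023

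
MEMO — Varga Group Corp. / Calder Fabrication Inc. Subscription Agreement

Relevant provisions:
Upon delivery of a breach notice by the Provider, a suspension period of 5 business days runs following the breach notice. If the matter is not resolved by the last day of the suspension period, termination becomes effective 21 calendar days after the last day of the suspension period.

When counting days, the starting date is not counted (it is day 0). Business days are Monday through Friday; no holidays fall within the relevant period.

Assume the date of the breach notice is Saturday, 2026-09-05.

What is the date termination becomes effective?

2026-10-02

The last day of the suspension period: counting 5 business days from Saturday, 2026-09-05 (Sep 7, Sep 8, Sep 9, Sep 10, Sep 11, skipping weekends) reaches Friday, 2026-09-11.
The date termination becomes effective: 2026-09-11 + 21 days = 2026-10-02.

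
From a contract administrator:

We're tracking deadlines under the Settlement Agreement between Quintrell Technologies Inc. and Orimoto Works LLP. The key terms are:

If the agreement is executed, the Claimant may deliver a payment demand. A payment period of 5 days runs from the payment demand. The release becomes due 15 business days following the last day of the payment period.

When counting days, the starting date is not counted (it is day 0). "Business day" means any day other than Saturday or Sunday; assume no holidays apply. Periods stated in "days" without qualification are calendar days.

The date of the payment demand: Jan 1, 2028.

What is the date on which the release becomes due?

Jan 27, 2028

The last day of the payment period: 5 calendar days after Jan 1, 2028 is Jan 6, 2028.
The date on which the release becomes due: counting 15 business days from Thursday, Jan 6, 2028 (Jan 7, Jan 10, Jan 11, Jan 12, …, Jan 25, Jan 26, Jan 27, skipping weekends) reaches Thursday, Jan 27, 2028.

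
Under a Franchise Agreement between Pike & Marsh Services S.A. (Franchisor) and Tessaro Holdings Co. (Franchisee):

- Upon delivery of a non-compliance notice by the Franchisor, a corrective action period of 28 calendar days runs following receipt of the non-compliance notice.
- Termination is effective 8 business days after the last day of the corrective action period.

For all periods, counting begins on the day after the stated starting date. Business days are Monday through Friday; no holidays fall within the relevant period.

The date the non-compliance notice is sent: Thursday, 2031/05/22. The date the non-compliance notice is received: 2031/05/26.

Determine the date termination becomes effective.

Adding 28 calendar days to 2031/05/26 gives 2031/06/23, which is the last day of the corrective action period.
The date termination becomes effective: counting 8 business days from Monday, 2031/06/23 (Jun 24, Jun 25, Jun 26, Jun 27, Jun 30, Jul 1, Jul 2, Jul 3, skipping weekends) reaches Thursday, 2031/07/03.

2031/07/03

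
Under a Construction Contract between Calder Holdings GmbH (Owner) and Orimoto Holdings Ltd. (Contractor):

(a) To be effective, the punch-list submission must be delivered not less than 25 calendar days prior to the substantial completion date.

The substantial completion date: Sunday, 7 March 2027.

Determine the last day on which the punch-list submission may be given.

10 February 2027

Counting back 25 calendar days from 7 March 2027 gives 10 February 2027.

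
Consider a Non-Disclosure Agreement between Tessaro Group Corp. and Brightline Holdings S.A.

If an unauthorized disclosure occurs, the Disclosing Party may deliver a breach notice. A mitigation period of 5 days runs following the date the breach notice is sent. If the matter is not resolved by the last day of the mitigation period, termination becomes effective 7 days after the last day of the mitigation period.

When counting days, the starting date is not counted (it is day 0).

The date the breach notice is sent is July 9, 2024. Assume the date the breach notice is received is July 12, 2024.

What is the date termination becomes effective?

July 21, 2024

Adding 5 calendar days to July 9, 2024 gives July 14, 2024, which is the last day of the mitigation period.
Adding 7 calendar days to July 14, 2024 gives July 21, 2024, which is the date termination becomes effective.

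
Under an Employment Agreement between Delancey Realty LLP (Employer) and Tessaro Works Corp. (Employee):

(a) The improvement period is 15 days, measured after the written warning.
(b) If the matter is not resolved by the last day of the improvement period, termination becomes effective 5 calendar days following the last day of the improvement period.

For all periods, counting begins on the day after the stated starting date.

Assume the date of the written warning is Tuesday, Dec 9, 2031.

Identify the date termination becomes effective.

The last day of the improvement period: 15 calendar days after Dec 9, 2031 is Dec 24, 2031.
The date termination becomes effective: 5 calendar days after Dec 24, 2031 is Dec 29, 2031.

Dec 29, 2031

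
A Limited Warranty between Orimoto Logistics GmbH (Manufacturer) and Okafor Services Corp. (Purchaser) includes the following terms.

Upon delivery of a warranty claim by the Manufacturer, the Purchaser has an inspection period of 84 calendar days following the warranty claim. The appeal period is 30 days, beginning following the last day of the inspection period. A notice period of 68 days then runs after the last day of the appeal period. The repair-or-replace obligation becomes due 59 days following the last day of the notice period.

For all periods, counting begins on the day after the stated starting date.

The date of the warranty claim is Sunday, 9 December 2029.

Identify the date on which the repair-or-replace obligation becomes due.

7 August 2030

The last day of the inspection period: 84 calendar days after 9 December 2029 is 3 March 2030.
The last day of the appeal period: 30 calendar days after 3 March 2030 is 2 April 2030.
The last day of the notice period: 68 calendar days after 2 April 2030 is 9 June 2030.
The date on which the repair-or-replace obligation becomes due: 59 calendar days after 9 June 2030 is 7 August 2030.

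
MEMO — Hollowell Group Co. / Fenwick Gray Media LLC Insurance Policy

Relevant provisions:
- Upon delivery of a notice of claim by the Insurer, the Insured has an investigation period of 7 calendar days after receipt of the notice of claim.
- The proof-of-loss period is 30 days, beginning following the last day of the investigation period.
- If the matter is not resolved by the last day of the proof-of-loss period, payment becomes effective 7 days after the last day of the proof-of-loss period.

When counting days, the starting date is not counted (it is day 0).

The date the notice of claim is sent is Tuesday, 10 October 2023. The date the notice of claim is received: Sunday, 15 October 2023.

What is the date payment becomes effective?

28 November 2023

Adding 7 calendar days to 15 October 2023 gives 22 October 2023, which is the last day of the investigation period.
The last day of the proof-of-loss period: 22 October 2023 + 30 days = 21 November 2023.
Adding 7 calendar days to 21 November 2023 gives 28 November 2023, which is the date payment becomes effective.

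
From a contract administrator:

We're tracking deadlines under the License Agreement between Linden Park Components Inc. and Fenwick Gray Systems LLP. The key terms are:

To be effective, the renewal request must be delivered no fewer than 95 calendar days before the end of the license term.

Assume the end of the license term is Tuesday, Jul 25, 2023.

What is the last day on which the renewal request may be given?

Apr 21, 2023

Jul 25, 2023 minus 95 days is Apr 21, 2023.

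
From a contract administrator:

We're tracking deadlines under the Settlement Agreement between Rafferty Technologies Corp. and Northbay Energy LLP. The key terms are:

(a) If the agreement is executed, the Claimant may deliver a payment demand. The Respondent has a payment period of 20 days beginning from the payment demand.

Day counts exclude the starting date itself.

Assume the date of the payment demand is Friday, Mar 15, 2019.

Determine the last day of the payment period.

Apr 4, 2019

Adding 20 calendar days to Mar 15, 2019 gives Apr 4, 2019, which is the last day of the payment period.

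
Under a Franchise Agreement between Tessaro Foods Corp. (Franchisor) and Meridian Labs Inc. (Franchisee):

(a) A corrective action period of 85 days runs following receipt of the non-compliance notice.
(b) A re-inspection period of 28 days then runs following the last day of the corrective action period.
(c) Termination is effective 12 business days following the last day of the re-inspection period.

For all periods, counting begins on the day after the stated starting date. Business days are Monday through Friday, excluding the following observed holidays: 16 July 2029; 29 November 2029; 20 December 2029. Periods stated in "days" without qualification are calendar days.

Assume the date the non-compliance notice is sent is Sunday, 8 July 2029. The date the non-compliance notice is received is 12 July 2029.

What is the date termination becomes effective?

Adding 85 calendar days to 12 July 2029 gives 5 October 2029, which is the last day of the corrective action period.
Adding 28 calendar days to 5 October 2029 gives 2 November 2029, which is the last day of the re-inspection period.
The date termination becomes effective: 12 business days after Friday, 2 November 2029, skipping weekends — Nov 5, Nov 6, Nov 7, Nov 8, …, Nov 16, Nov 19, Nov 20 — lands on Tuesday, 20 November 2029.

20 November 2029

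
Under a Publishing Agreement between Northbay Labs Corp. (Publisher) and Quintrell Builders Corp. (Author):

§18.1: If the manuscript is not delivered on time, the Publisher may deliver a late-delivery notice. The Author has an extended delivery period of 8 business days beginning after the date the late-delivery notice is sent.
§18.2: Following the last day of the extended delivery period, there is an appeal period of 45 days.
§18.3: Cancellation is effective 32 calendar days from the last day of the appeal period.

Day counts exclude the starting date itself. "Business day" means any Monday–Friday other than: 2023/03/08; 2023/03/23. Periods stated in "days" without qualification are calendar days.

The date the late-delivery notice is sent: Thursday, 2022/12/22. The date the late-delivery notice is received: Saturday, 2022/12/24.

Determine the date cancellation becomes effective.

2023/03/21

From Thursday, 2022/12/22, 8 business days (Dec 23, Dec 26, Dec 27, Dec 28, Dec 29, Dec 30, Jan 2, Jan 3, skipping weekends) brings us to Tuesday, 2023/01/03, which is the last day of the extended delivery period.
The last day of the appeal period: 2023/01/03 + 45 days = 2023/02/17.
The date cancellation becomes effective: 32 calendar days after 2023/02/17 is 2023/03/21.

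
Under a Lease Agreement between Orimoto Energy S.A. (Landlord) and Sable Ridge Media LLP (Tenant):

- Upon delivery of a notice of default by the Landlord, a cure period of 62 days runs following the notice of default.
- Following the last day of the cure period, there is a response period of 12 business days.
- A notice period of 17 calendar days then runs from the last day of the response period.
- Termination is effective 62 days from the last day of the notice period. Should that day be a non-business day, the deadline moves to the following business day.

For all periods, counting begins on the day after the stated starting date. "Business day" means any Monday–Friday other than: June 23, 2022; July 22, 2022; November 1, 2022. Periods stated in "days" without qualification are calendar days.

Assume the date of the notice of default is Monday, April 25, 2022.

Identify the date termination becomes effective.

The last day of the cure period: April 25, 2022 + 62 days = June 26, 2022.
The last day of the response period: 12 business days after Sunday, June 26, 2022, skipping weekends — Jun 27, Jun 28, Jun 29, Jun 30, …, Jul 8, Jul 11, Jul 12 — lands on Tuesday, July 12, 2022.
Adding 17 calendar days to July 12, 2022 gives July 29, 2022, which is the last day of the notice period.
The date termination becomes effective: July 29, 2022 + 62 days = September 29, 2022. September 29, 2022 is a Thursday and is not a listed holiday, so no roll-forward applies.

September 29, 2022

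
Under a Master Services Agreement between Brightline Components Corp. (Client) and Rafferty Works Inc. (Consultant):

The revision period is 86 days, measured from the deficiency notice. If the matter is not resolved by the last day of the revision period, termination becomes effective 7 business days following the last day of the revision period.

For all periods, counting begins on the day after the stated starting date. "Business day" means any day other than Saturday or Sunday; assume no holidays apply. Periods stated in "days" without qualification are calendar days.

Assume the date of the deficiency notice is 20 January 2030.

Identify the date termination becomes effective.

The last day of the revision period: 20 January 2030 + 86 days = 16 April 2030.
From Tuesday, 16 April 2030, 7 business days (Apr 17, Apr 18, Apr 19, Apr 22, Apr 23, Apr 24, Apr 25, skipping weekends) brings us to Thursday, 25 April 2030, which is the date termination becomes effective.

25 April 2030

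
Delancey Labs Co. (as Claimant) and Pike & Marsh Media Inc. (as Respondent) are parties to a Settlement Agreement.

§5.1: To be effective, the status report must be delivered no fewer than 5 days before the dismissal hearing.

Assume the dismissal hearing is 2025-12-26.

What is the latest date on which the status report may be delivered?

2025-12-26 minus 5 days is 2025-12-21.

2025-12-21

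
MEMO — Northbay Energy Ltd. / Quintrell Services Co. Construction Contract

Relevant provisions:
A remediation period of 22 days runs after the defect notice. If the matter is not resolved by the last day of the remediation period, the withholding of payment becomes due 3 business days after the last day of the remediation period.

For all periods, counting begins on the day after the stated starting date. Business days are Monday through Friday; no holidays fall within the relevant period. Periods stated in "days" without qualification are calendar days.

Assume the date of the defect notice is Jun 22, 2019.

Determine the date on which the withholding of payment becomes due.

Jul 17, 2019

The last day of the remediation period: Jun 22, 2019 + 22 days = Jul 14, 2019.
The date on which the withholding of payment becomes due: 3 business days after Sunday, Jul 14, 2019, skipping weekends — Jul 15, Jul 16, Jul 17 — lands on Wednesday, Jul 17, 2019.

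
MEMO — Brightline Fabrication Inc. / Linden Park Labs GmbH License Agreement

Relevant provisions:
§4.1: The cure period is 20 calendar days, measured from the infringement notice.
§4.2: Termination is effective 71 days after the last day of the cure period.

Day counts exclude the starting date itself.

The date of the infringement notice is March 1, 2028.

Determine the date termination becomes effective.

The last day of the cure period: 20 calendar days after March 1, 2028 is March 21, 2028.
The date termination becomes effective: 71 calendar days after March 21, 2028 is May 31, 2028.

May 31, 2028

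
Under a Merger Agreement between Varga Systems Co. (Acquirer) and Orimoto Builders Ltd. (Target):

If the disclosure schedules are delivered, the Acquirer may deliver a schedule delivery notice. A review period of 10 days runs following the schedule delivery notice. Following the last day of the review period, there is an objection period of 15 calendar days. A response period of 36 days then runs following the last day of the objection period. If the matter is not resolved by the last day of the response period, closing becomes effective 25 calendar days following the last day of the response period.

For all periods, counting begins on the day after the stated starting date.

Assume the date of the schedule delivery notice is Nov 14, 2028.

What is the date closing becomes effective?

Feb 8, 2029

The last day of the review period: 10 calendar days after Nov 14, 2028 is Nov 24, 2028.
The last day of the objection period: 15 calendar days after Nov 24, 2028 is Dec 9, 2028.
The last day of the response period: Dec 9, 2028 + 36 days = Jan 14, 2029.
The date closing becomes effective: Jan 14, 2029 + 25 days = Feb 8, 2029.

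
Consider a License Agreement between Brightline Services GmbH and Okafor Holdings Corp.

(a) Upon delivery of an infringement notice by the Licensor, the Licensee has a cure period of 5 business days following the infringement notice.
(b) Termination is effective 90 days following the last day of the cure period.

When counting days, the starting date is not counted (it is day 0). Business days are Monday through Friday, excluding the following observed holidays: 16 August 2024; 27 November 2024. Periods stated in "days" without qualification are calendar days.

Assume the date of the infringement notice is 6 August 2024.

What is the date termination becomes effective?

11 November 2024

The last day of the cure period: counting 5 business days from Tuesday, 6 August 2024 (Aug 7, Aug 8, Aug 9, Aug 12, Aug 13, skipping weekends) reaches Tuesday, 13 August 2024.
The date termination becomes effective: 13 August 2024 + 90 days = 11 November 2024.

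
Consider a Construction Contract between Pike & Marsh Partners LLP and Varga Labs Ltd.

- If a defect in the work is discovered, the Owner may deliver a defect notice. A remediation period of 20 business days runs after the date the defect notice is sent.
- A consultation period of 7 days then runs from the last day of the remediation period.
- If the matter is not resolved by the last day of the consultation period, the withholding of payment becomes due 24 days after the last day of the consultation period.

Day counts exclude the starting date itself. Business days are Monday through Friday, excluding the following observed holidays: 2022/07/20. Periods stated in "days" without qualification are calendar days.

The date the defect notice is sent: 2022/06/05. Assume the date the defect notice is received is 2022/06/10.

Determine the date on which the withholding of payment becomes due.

2022/08/01

From Sunday, 2022/06/05, 20 business days (Jun 6, Jun 7, Jun 8, Jun 9, …, Jun 29, Jun 30, Jul 1, skipping weekends) brings us to Friday, 2022/07/01, which is the last day of the remediation period.
Adding 7 calendar days to 2022/07/01 gives 2022/07/08, which is the last day of the consultation period.
The date on which the withholding of payment becomes due: 2022/07/08 + 24 days = 2022/08/01.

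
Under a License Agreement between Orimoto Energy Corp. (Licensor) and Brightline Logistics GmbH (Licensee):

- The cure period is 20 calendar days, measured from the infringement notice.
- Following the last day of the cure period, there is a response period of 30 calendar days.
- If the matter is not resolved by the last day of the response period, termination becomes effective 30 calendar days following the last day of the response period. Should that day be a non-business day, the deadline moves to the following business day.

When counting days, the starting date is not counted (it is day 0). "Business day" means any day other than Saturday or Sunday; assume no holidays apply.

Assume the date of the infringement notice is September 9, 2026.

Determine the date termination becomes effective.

The last day of the cure period: September 9, 2026 + 20 days = September 29, 2026.
The last day of the response period: September 29, 2026 + 30 days = October 29, 2026.
The date termination becomes effective: October 29, 2026 + 30 days = November 28, 2026. That falls on a Saturday, so it rolls to the next business day, Monday, November 30, 2026.

November 30, 2026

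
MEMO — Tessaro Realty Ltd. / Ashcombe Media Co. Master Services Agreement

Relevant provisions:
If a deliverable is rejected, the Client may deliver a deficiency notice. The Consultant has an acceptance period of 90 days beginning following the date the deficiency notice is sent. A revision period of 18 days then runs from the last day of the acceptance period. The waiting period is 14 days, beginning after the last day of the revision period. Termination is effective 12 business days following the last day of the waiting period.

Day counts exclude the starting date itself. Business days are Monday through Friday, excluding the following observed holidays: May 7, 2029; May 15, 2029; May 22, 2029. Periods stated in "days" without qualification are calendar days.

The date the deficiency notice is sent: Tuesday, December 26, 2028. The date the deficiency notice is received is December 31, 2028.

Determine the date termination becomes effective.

Adding 90 calendar days to December 26, 2028 gives March 26, 2029, which is the last day of the acceptance period.
The last day of the revision period: 18 calendar days after March 26, 2029 is April 13, 2029.
The last day of the waiting period: April 13, 2029 + 14 days = April 27, 2029.
From Friday, April 27, 2029, 12 business days (Apr 30, May 1, May 2, May 3, …, May 14, May 16, May 17, skipping weekends and the listed holidays on May 7, May 15) brings us to Thursday, May 17, 2029, which is the date termination becomes effective.

May 17, 2029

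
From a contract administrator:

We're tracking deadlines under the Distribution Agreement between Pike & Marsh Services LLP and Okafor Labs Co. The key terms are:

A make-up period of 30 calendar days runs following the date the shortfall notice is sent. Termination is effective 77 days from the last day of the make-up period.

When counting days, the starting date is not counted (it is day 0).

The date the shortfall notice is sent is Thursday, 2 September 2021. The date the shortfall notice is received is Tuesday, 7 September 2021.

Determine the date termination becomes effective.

18 December 2021

The last day of the make-up period: 30 calendar days after 2 September 2021 is 2 October 2021.
The date termination becomes effective: 77 calendar days after 2 October 2021 is 18 December 2021.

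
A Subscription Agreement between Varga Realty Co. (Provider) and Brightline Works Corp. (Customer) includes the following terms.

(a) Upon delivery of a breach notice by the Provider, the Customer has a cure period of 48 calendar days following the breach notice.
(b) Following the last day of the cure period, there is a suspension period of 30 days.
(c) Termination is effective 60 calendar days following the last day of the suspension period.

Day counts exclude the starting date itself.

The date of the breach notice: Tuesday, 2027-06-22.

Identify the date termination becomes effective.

The last day of the cure period: 48 calendar days after 2027-06-22 is 2027-08-09.
The last day of the suspension period: 30 calendar days after 2027-08-09 is 2027-09-08.
Adding 60 calendar days to 2027-09-08 gives 2027-11-07, which is the date termination becomes effective.

2027-11-07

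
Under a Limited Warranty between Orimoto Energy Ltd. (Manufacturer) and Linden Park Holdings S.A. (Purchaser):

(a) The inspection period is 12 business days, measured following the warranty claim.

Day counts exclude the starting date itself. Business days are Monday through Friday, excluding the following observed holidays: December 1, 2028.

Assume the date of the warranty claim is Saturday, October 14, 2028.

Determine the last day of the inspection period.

From Saturday, October 14, 2028, 12 business days (Oct 16, Oct 17, Oct 18, Oct 19, …, Oct 27, Oct 30, Oct 31, skipping weekends) brings us to Tuesday, October 31, 2028, which is the last day of the inspection period.

October 31, 2028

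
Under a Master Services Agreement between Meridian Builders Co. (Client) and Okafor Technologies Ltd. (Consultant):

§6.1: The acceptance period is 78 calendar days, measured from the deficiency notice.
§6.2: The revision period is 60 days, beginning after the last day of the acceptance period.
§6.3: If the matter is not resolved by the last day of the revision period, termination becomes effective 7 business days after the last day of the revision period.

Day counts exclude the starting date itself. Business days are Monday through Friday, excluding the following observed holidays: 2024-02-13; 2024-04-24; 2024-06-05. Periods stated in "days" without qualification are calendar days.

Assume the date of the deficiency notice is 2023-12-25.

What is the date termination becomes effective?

The last day of the acceptance period: 2023-12-25 + 78 days = 2024-03-12.
The last day of the revision period: 2024-03-12 + 60 days = 2024-05-11.
From Saturday, 2024-05-11, 7 business days (May 13, May 14, May 15, May 16, May 17, May 20, May 21, skipping weekends) brings us to Tuesday, 2024-05-21, which is the date termination becomes effective.

2024-05-21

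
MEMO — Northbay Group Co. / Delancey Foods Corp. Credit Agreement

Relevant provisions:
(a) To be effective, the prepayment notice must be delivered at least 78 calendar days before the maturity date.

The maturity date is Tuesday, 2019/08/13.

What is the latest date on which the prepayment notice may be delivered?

Counting back 78 calendar days from 2019/08/13 gives 2019/05/27.

2019/05/27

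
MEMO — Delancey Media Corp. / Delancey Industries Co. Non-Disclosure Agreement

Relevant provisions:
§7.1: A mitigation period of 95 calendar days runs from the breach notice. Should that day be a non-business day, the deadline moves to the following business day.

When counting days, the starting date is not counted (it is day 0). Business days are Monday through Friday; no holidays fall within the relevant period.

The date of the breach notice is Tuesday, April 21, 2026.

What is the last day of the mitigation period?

July 27, 2026

Adding 95 calendar days to April 21, 2026 gives July 25, 2026, which is the last day of the mitigation period. That falls on a Saturday, so it rolls to the next business day, Monday, July 27, 2026.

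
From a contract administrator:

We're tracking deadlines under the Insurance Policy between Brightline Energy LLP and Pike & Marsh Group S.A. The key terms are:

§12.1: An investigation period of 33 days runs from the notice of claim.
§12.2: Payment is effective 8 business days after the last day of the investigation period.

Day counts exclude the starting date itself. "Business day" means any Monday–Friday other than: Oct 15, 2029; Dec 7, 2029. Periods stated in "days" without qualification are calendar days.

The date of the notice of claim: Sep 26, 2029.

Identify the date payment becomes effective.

The last day of the investigation period: Sep 26, 2029 + 33 days = Oct 29, 2029.
The date payment becomes effective: counting 8 business days from Monday, Oct 29, 2029 (Oct 30, Oct 31, Nov 1, Nov 2, Nov 5, Nov 6, Nov 7, Nov 8, skipping weekends) reaches Thursday, Nov 8, 2029.

Nov 8, 2029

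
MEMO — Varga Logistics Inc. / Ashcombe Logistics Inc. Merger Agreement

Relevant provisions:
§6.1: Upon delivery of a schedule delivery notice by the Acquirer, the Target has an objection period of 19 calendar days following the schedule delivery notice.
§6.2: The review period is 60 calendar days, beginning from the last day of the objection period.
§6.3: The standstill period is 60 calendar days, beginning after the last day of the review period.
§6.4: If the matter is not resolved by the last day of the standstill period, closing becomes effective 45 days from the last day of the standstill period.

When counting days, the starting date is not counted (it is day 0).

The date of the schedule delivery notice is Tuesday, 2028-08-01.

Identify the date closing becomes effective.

2029-02-01

The last day of the objection period: 2028-08-01 + 19 days = 2028-08-20.
The last day of the review period: 60 calendar days after 2028-08-20 is 2028-10-19.
The last day of the standstill period: 60 calendar days after 2028-10-19 is 2028-12-18.
The date closing becomes effective: 2028-12-18 + 45 days = 2029-02-01.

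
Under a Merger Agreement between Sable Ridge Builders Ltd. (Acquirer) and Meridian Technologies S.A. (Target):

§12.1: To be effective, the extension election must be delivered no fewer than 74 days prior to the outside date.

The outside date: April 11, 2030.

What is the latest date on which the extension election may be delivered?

January 27, 2030

Counting back 74 calendar days from April 11, 2030 gives January 27, 2030.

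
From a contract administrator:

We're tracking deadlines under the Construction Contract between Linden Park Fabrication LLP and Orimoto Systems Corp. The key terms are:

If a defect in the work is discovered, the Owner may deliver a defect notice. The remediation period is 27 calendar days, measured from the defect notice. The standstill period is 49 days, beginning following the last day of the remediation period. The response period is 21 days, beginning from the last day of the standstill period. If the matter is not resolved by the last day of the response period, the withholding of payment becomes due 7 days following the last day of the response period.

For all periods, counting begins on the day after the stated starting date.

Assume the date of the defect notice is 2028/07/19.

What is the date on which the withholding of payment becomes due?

2028/10/31

Adding 27 calendar days to 2028/07/19 gives 2028/08/15, which is the last day of the remediation period.
Adding 49 calendar days to 2028/08/15 gives 2028/10/03, which is the last day of the standstill period.
The last day of the response period: 2028/10/03 + 21 days = 2028/10/24.
Adding 7 calendar days to 2028/10/24 gives 2028/10/31, which is the date on which the withholding of payment becomes due.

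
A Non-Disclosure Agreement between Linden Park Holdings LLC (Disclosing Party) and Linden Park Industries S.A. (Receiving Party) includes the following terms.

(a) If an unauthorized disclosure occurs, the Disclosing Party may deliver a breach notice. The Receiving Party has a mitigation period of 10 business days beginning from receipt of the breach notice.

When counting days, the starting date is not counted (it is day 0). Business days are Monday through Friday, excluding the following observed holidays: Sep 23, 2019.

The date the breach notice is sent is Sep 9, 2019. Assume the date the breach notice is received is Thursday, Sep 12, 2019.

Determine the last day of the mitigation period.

The last day of the mitigation period: counting 10 business days from Thursday, Sep 12, 2019 (Sep 13, Sep 16, Sep 17, Sep 18, Sep 19, Sep 20, Sep 24, Sep 25, Sep 26, Sep 27, skipping weekends and the listed holiday on Sep 23) reaches Friday, Sep 27, 2019.

Sep 27, 2019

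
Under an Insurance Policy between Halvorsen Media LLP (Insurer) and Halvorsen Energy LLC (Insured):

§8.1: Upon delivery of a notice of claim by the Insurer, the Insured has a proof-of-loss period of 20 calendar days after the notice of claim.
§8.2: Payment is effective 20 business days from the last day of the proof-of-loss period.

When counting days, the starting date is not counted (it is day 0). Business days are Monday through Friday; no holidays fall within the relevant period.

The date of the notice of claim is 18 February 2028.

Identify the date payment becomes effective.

6 April 2028

Adding 20 calendar days to 18 February 2028 gives 9 March 2028, which is the last day of the proof-of-loss period.
From Thursday, 9 March 2028, 20 business days (Mar 10, Mar 13, Mar 14, Mar 15, …, Apr 4, Apr 5, Apr 6, skipping weekends) brings us to Thursday, 6 April 2028, which is the date payment becomes effective.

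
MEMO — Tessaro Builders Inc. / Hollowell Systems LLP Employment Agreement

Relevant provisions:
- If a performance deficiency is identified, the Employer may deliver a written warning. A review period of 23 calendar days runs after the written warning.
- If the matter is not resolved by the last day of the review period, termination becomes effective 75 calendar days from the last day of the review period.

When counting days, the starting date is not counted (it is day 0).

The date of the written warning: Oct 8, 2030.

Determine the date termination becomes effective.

Adding 23 calendar days to Oct 8, 2030 gives Oct 31, 2030, which is the last day of the review period.
The date termination becomes effective: Oct 31, 2030 + 75 days = Jan 14, 2031.

Jan 14, 2031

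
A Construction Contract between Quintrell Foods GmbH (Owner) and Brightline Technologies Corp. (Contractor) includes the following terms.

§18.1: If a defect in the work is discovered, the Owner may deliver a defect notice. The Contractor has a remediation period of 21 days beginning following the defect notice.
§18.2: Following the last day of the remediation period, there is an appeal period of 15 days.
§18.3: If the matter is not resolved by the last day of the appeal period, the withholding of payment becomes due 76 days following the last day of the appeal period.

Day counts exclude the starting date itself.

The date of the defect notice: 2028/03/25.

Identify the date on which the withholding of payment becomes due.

The last day of the remediation period: 21 calendar days after 2028/03/25 is 2028/04/15.
The last day of the appeal period: 2028/04/15 + 15 days = 2028/04/30.
The date on which the withholding of payment becomes due: 76 calendar days after 2028/04/30 is 2028/07/15.

2028/07/15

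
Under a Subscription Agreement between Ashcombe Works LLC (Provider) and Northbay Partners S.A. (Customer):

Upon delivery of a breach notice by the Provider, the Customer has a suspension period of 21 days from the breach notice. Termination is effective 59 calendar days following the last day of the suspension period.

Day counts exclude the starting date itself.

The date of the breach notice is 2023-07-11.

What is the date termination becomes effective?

2023-09-29

The last day of the suspension period: 2023-07-11 + 21 days = 2023-08-01.
Adding 59 calendar days to 2023-08-01 gives 2023-09-29, which is the date termination becomes effective.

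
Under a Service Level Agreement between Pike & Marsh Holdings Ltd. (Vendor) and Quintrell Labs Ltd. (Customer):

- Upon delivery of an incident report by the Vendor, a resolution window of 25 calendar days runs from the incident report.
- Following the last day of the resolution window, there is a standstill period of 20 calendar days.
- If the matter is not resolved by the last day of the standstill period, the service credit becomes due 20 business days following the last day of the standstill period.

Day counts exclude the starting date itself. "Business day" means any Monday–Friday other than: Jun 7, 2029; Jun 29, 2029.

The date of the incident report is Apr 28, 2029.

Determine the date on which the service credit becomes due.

The last day of the resolution window: 25 calendar days after Apr 28, 2029 is May 23, 2029.
Adding 20 calendar days to May 23, 2029 gives Jun 12, 2029, which is the last day of the standstill period.
The date on which the service credit becomes due: 20 business days after Tuesday, Jun 12, 2029, skipping weekends and the listed holiday on Jun 29 — Jun 13, Jun 14, Jun 15, Jun 18, …, Jul 9, Jul 10, Jul 11 — lands on Wednesday, Jul 11, 2029.

Jul 11, 2029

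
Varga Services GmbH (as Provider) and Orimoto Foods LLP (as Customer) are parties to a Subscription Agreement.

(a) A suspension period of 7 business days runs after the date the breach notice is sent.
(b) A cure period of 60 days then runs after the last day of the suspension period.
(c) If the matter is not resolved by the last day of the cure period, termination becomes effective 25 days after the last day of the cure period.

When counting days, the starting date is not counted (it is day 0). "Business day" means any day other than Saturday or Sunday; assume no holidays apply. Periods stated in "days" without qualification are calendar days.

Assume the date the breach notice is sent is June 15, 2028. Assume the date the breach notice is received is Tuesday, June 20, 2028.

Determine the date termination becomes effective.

September 19, 2028

From Thursday, June 15, 2028, 7 business days (Jun 16, Jun 19, Jun 20, Jun 21, Jun 22, Jun 23, Jun 26, skipping weekends) brings us to Monday, June 26, 2028, which is the last day of the suspension period.
The last day of the cure period: June 26, 2028 + 60 days = August 25, 2028.
Adding 25 calendar days to August 25, 2028 gives September 19, 2028, which is the date termination becomes effective.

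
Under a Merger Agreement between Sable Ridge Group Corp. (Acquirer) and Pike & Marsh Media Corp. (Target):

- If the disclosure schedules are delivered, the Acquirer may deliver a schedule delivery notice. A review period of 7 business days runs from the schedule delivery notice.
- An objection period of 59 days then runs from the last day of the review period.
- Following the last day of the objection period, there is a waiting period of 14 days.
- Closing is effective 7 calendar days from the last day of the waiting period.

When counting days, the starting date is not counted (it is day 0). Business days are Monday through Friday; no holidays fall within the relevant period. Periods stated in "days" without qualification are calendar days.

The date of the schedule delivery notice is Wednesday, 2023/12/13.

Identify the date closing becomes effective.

From Wednesday, 2023/12/13, 7 business days (Dec 14, Dec 15, Dec 18, Dec 19, Dec 20, Dec 21, Dec 22, skipping weekends) brings us to Friday, 2023/12/22, which is the last day of the review period.
The last day of the objection period: 59 calendar days after 2023/12/22 is 2024/02/19.
The last day of the waiting period: 2024/02/19 + 14 days = 2024/03/04.
The date closing becomes effective: 2024/03/04 + 7 days = 2024/03/11.

2024/03/11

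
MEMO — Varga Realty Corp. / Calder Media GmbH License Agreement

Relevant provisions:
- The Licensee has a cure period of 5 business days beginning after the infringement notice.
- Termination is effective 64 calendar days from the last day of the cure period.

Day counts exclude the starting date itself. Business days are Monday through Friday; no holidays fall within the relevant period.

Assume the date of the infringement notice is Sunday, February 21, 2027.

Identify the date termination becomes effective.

May 1, 2027

From Sunday, February 21, 2027, 5 business days (Feb 22, Feb 23, Feb 24, Feb 25, Feb 26, skipping weekends) brings us to Friday, February 26, 2027, which is the last day of the cure period.
The date termination becomes effective: 64 calendar days after February 26, 2027 is May 1, 2027.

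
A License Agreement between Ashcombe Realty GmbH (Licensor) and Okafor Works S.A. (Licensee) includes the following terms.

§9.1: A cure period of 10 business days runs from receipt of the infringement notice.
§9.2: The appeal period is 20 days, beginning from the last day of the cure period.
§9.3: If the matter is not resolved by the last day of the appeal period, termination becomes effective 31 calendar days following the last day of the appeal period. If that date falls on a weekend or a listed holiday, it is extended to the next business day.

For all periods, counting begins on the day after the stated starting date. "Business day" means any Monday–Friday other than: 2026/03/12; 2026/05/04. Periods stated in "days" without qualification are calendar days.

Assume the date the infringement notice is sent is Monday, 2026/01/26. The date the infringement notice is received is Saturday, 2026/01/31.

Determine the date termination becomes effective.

2026/04/06

From Saturday, 2026/01/31, 10 business days (Feb 2, Feb 3, Feb 4, Feb 5, Feb 6, Feb 9, Feb 10, Feb 11, Feb 12, Feb 13, skipping weekends) brings us to Friday, 2026/02/13, which is the last day of the cure period.
Adding 20 calendar days to 2026/02/13 gives 2026/03/05, which is the last day of the appeal period.
Adding 31 calendar days to 2026/03/05 gives 2026/04/05, which is the date termination becomes effective. That falls on a Sunday, so it rolls to the next business day, Monday, 2026/04/06.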